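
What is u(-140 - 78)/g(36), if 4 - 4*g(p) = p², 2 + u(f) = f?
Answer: 220/323 ≈ 0.68111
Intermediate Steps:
u(f) = -2 + f
g(p) = 1 - p²/4
u(-140 - 78)/g(36) = (-2 + (-140 - 78))/(1 - ¼*36²) = (-2 - 218)/(1 - ¼*1296) = -220/(1 - 324) = -220/(-323) = -220*(-1/323) = 220/323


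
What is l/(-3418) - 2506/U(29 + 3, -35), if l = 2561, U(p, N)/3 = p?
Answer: -2202841/82032 ≈ -26.853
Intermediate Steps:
U(p, N) = 3*p
l/(-3418) - 2506/U(29 + 3, -35) = 2561/(-3418) - 2506*1/(3*(29 + 3)) = 2561*(-1/3418) - 2506/(3*32) = -2561/3418 - 2506/96 = -2561/3418 - 2506*1/96 = -2561/3418 - 1253/48 = -2202841/82032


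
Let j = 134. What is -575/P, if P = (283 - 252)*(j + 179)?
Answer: -575/9703 ≈ -0.059260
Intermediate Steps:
P = 9703 (P = (283 - 252)*(134 + 179) = 31*313 = 9703)
-575/P = -575/9703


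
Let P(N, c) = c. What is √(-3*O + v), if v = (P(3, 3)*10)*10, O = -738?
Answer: √2514 ≈ 50.140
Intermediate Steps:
v = 300 (v = (3*10)*10 = 30*10 = 300)
√(-3*O + v) = √(-3*(-738) + 300) = √(2214 + 300) = √2514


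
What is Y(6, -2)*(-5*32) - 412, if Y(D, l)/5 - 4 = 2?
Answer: -5212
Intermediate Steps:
Y(D, l) = 30 (Y(D, l) = 20 + 5*2 = 20 + 10 = 30)
Y(6, -2)*(-5*32) - 412 = 30*(-5*32) - 412 = 30*(-160) - 412 = -4800 - 412 = -5212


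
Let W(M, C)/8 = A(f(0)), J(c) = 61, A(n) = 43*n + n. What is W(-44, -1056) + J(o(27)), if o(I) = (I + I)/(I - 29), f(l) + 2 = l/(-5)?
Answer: -643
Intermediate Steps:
f(l) = -2 - l/5 (f(l) = -2 + l/(-5) = -2 + l*(-1/5) = -2 - l/5)
o(I) = 2*I/(-29 + I) (o(I) = (2*I)/(-29 + I) = 2*I/(-29 + I))
A(n) = 44*n
W(M, C) = -704 (W(M, C) = 8*(44*(-2 - 1/5*0)) = 8*(44*(-2 + 0)) = 8*(44*(-2)) = 8*(-88) = -704)
W(-44, -1056) + J(o(27)) = -704 + 61 = -643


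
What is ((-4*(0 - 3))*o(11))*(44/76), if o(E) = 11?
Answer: 1452/19 ≈ 76.421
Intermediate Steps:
((-4*(0 - 3))*o(11))*(44/76) = (-4*(0 - 3)*11)*(44/76) = (-4*(-3)*11)*(44*(1/76)) = (12*11)*(11/19) = 132*(11/19) = 1452/19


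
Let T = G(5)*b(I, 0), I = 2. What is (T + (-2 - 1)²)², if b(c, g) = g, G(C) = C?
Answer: 81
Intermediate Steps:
T = 0 (T = 5*0 = 0)
(T + (-2 - 1)²)² = (0 + (-2 - 1)²)² = (0 + (-3)²)² = (0 + 9)² = 9² = 81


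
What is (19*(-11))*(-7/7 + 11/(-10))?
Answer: 4389/10 ≈ 438.90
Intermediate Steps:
(19*(-11))*(-7/7 + 11/(-10)) = -209*(-7*⅐ + 11*(-⅒)) = -209*(-1 - 11/10) = -209*(-21/10) = 4389/10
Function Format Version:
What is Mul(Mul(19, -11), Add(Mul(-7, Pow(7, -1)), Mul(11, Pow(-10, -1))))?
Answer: Rational(4389, 10) ≈ 438.90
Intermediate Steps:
Mul(Mul(19, -11), Add(Mul(-7, Pow(7, -1)), Mul(11, Pow(-10, -1)))) = Mul(-209, Add(Mul(-7, Rational(1, 7)), Mul(11, Rational(-1, 10)))) = Mul(-209, Add(-1, Rational(-11, 10))) = Mul(-209, Rational(-21, 10)) = Rational(4389, 10)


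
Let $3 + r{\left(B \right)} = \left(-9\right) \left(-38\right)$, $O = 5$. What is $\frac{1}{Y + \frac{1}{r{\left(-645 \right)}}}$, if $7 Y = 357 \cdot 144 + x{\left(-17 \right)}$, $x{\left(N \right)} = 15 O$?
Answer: $\frac{2373}{17452744} \approx 0.00013597$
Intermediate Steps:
$x{\left(N \right)} = 75$ ($x{\left(N \right)} = 15 \cdot 5 = 75$)
$r{\left(B \right)} = 339$ ($r{\left(B \right)} = -3 - -342 = -3 + 342 = 339$)
$Y = \frac{51483}{7}$ ($Y = \frac{357 \cdot 144 + 75}{7} = \frac{51408 + 75}{7} = \frac{1}{7} \cdot 51483 = \frac{51483}{7} \approx 7354.7$)
$\frac{1}{Y + \frac{1}{r{\left(-645 \right)}}} = \frac{1}{\frac{51483}{7} + \frac{1}{339}} = \frac{1}{\frac{17452744}{2373}} = \frac{2373}{17452744}$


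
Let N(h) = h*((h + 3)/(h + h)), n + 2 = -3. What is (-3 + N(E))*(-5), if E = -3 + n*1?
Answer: 55/2 ≈ 27.500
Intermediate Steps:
n = -5 (n = -2 - 3 = -5)
E = -8 (E = -3 - 5*1 = -3 - 5 = -8)
N(h) = 3/2 + h/2 (N(h) = h*((3 + h)/((2*h))) = h*((3 + h)*(1/(2*h))) = h*((3 + h)/(2*h)) = 3/2 + h/2)
(-3 + N(E))*(-5) = (-3 + (3/2 + (1/2)*(-8)))*(-5) = (-3 + (3/2 - 4))*(-5) = (-3 - 5/2)*(-5) = -11/2*(-5) = 55/2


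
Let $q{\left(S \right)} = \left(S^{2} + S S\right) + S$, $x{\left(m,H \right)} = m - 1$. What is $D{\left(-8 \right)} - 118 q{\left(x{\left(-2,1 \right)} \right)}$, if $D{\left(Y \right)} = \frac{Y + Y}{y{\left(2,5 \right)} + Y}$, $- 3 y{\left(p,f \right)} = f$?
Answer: $- \frac{51282}{29} \approx -1768.3$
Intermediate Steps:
$x{\left(m,H \right)} = -1 + m$
$y{\left(p,f \right)} = - \frac{f}{3}$
$q{\left(S \right)} = S + 2 S^{2}$ ($q{\left(S \right)} = \left(S^{2} + S^{2}\right) + S = 2 S^{2} + S = S + 2 S^{2}$)
$D{\left(Y \right)} = \frac{2 Y}{- \frac{5}{3} + Y}$ ($D{\left(Y \right)} = \frac{Y + Y}{\left(- \frac{1}{3}\right) 5 + Y} = \frac{2 Y}{- \frac{5}{3} + Y}$)
$D{\left(-8 \right)} - 118 q{\left(x{\left(-2,1 \right)} \right)} = 6 \left(-8\right) \frac{1}{-5 + 3 \left(-8\right)} - 118 \left(-1 - 2\right) \left(1 + 2 \left(-1 - 2\right)\right) = 6 \left(-8\right) \frac{1}{-5 - 24} - 118 \left(- 3 \left(1 + 2 \left(-3\right)\right)\right) = 6 \left(-8\right) \frac{1}{-29} - 118 \left(- 3 \left(1 - 6\right)\right) = 6 \left(-8\right) \left(- \frac{1}{29}\right) - 118 \left(\left(-3\right) \left(-5\right)\right) = \frac{48}{29} - 1770 = - \frac{51282}{29}$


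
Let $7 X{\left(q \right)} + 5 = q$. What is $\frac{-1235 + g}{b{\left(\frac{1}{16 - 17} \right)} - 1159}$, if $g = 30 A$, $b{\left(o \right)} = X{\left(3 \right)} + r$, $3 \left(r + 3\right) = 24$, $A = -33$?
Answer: $\frac{3115}{1616} \approx 1.9276$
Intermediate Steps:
$X{\left(q \right)} = - \frac{5}{7} + \frac{q}{7}$
$r = 5$ ($r = -3 + \frac{1}{3} \cdot 24 = -3 + 8 = 5$)
$b{\left(o \right)} = \frac{33}{7}$ ($b{\left(o \right)} = \left(- \frac{5}{7} + \frac{1}{7} \cdot 3\right) + 5 = \left(- \frac{5}{7} + \frac{3}{7}\right) + 5 = - \frac{2}{7} + 5 = \frac{33}{7}$)
$g = -990$ ($g = 30 \left(-33\right) = -990$)
$\frac{-1235 + g}{b{\left(\frac{1}{16 - 17} \right)} - 1159} = \frac{-1235 - 990}{\frac{33}{7} - 1159} = - \frac{2225}{- \frac{8080}{7}} = \left(-2225\right) \left(- \frac{7}{8080}\right) = \frac{3115}{1616}$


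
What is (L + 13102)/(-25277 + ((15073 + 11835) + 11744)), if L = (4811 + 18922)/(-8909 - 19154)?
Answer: 367657693/375342625 ≈ 0.97953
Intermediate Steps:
L = -23733/28063 (L = 23733/(-28063) = 23733*(-1/28063) = -23733/28063 ≈ -0.84570)
(L + 13102)/(-25277 + ((15073 + 11835) + 11744)) = (-23733/28063 + 13102)/(-25277 + ((15073 + 11835) + 11744)) = 367657693/(28063*(-25277 + (26908 + 11744))) = 367657693/(28063*(-25277 + 38652)) = (367657693/28063)/13375 = (367657693/28063)*(1/13375) = 367657693/375342625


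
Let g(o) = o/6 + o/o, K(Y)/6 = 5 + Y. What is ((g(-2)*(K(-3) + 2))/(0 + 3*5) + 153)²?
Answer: 47789569/2025 ≈ 23600.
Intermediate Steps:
K(Y) = 30 + 6*Y (K(Y) = 6*(5 + Y) = 30 + 6*Y)
g(o) = 1 + o/6 (g(o) = o*(⅙) + 1 = o/6 + 1 = 1 + o/6)
((g(-2)*(K(-3) + 2))/(0 + 3*5) + 153)² = (((1 + (⅙)*(-2))*((30 + 6*(-3)) + 2))/(0 + 3*5) + 153)² = (((1 - ⅓)*((30 - 18) + 2))/(0 + 15) + 153)² = ((2*(12 + 2)/3)/15 + 153)² = (((⅔)*14)*(1/15) + 153)² = ((28/3)*(1/15) + 153)² = (28/45 + 153)² = (6913/45)² = 47789569/2025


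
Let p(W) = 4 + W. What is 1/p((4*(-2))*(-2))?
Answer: 1/20 ≈ 0.050000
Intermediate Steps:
1/p((4*(-2))*(-2)) = 1/(4 + (4*(-2))*(-2)) = 1/(4 - 8*(-2)) = 1/(4 + 16) = 1/20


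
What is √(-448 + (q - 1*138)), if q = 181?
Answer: 9*I*√5 ≈ 20.125*I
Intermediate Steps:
√(-448 + (q - 1*138)) = √(-448 + (181 - 1*138)) = √(-448 + (181 - 138)) = √(-448 + 43) = √(-405) = 9*I*√5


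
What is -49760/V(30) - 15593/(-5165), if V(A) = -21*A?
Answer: 26683399/325395 ≈ 82.003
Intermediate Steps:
-49760/V(30) - 15593/(-5165) = -49760/((-21*30)) - 15593/(-5165) = -49760/(-630) - 15593*(-1/5165) = -49760*(-1/630) + 15593/5165 = 4976/63 + 15593/5165 = 26683399/325395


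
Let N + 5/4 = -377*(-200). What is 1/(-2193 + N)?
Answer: 4/292823 ≈ 1.3660e-5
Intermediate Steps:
N = 301595/4 (N = -5/4 - 377*(-200) = -5/4 + 75400 = 301595/4 ≈ 75399.)
1/(-2193 + N) = 1/(-2193 + 301595/4) = 1/(292823/4) = 4/292823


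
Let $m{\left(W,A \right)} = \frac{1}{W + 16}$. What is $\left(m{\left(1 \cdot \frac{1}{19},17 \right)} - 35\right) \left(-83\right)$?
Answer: $\frac{884448}{305} \approx 2899.8$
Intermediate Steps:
$m{\left(W,A \right)} = \frac{1}{16 + W}$
$\left(m{\left(1 \cdot \frac{1}{19},17 \right)} - 35\right) \left(-83\right) = \left(\frac{1}{16 + 1 \cdot \frac{1}{19}} - 35\right) \left(-83\right) = \left(\frac{1}{16 + \frac{1}{19}} - 35\right) \left(-83\right) = \left(\frac{1}{\frac{305}{19}} - 35\right) \left(-83\right) = \left(\frac{19}{305} - 35\right) \left(-83\right) = \left(- \frac{10656}{305}\right) \left(-83\right) = \frac{884448}{305}$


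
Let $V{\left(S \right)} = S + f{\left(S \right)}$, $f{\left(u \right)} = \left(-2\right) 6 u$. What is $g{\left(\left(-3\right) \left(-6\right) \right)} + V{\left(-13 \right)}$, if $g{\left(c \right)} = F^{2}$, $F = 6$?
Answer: $179$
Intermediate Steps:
$f{\left(u \right)} = - 12 u$
$g{\left(c \right)} = 36$ ($g{\left(c \right)} = 6^{2} = 36$)
$V{\left(S \right)} = - 11 S$ ($V{\left(S \right)} = S - 12 S = - 11 S$)
$g{\left(\left(-3\right) \left(-6\right) \right)} + V{\left(-13 \right)} = 36 - -143 = 36 + 143 = 179$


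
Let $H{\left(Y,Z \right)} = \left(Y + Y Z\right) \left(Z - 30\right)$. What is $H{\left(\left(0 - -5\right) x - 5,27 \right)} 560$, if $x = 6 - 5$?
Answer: $0$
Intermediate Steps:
$x = 1$ ($x = 6 - 5 = 1$)
$H{\left(Y,Z \right)} = \left(-30 + Z\right) \left(Y + Y Z\right)$ ($H{\left(Y,Z \right)} = \left(Y + Y Z\right) \left(-30 + Z\right) = \left(-30 + Z\right) \left(Y + Y Z\right)$)
$H{\left(\left(0 - -5\right) x - 5,27 \right)} 560 = \left(\left(0 - -5\right) 1 - 5\right) \left(-30 + 27^{2} - 783\right) 560 = \left(\left(0 + 5\right) 1 - 5\right) \left(-30 + 729 - 783\right) 560 = \left(5 \cdot 1 - 5\right) \left(-84\right) 560 = \left(5 - 5\right) \left(-84\right) 560 = 0 \left(-84\right) 560 = 0 \cdot 560 = 0$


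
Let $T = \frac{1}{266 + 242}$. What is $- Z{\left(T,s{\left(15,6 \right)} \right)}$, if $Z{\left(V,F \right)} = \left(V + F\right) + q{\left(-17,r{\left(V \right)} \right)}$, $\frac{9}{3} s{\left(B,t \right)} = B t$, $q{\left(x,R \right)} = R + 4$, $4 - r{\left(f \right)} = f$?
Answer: $-38$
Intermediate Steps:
$r{\left(f \right)} = 4 - f$
$q{\left(x,R \right)} = 4 + R$
$s{\left(B,t \right)} = \frac{B t}{3}$
$T = \frac{1}{508} \approx 0.0019685$
$Z{\left(V,F \right)} = 8 + F$ ($Z{\left(V,F \right)} = \left(V + F\right) + \left(4 - \left(-4 + V\right)\right) = \left(F + V\right) - \left(-8 + V\right) = 8 + F$)
$- Z{\left(T,s{\left(15,6 \right)} \right)} = - (8 + \frac{1}{3} \cdot 15 \cdot 6) = - (8 + 30) = \left(-1\right) 38 = -38$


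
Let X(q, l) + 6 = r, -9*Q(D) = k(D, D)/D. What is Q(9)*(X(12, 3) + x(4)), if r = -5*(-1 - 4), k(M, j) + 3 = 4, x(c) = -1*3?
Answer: -16/81 ≈ -0.19753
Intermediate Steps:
x(c) = -3
k(M, j) = 1 (k(M, j) = -3 + 4 = 1)
Q(D) = -1/(9*D)
r = 25 (r = -5*(-5) = 25)
X(q, l) = 19 (X(q, l) = -6 + 25 = 19)
Q(9)*(X(12, 3) + x(4)) = (-⅑/9)*(19 - 3) = -⅑*⅑*16 = -1/81*16 = -16/81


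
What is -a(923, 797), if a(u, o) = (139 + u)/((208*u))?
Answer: -531/95992 ≈ -0.0055317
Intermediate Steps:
a(u, o) = (139 + u)/(208*u) (a(u, o) = (139 + u)*(1/(208*u)) = (139 + u)/(208*u))
-a(923, 797) = -(139 + 923)/(208*923) = -1062/(208*923) = -1*531/95992 = -531/95992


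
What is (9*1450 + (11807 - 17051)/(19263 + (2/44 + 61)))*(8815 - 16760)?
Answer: -44077414661490/425129 ≈ -1.0368e+8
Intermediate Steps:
(9*1450 + (11807 - 17051)/(19263 + (2/44 + 61)))*(8815 - 16760) = (13050 - 5244/(19263 + ((1/44)*2 + 61)))*(-7945) = (13050 - 5244/(19263 + (1/22 + 61)))*(-7945) = (13050 - 5244/(19263 + 1343/22))*(-7945) = (13050 - 5244/425129/22)*(-7945) = (13050 - 5244*22/425129)*(-7945) = (13050 - 115368/425129)*(-7945) = (5547818082/425129)*(-7945) = -44077414661490/425129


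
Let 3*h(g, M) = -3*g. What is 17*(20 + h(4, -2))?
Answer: 272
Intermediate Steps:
h(g, M) = -g (h(g, M) = (-3*g)/3 = -g)
17*(20 + h(4, -2)) = 17*(20 - 1*4) = 17*(20 - 4) = 17*16 = 272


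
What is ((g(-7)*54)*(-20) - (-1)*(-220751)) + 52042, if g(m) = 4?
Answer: -173029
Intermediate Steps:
((g(-7)*54)*(-20) - (-1)*(-220751)) + 52042 = ((4*54)*(-20) - (-1)*(-220751)) + 52042 = (216*(-20) - 1*220751) + 52042 = (-4320 - 220751) + 52042 = -225071 + 52042 = -173029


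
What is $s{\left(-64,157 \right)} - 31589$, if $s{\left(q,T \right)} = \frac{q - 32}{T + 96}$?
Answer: $- \frac{7992113}{253} \approx -31589.0$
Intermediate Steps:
$s{\left(q,T \right)} = \frac{-32 + q}{96 + T}$
$s{\left(-64,157 \right)} - 31589 = \frac{-32 - 64}{96 + 157} - 31589 = \frac{1}{253} \left(-96\right) - 31589 = - \frac{96}{253} - 31589 = - \frac{7992113}{253}$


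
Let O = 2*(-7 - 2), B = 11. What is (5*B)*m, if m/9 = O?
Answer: -8910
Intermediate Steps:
O = -18 (O = 2*(-9) = -18)
m = -162 (m = 9*(-18) = -162)
(5*B)*m = (5*11)*(-162) = 55*(-162) = -8910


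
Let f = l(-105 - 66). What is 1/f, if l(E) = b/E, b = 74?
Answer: -171/74 ≈ -2.3108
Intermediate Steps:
l(E) = 74/E
f = -74/171 (f = 74/(-105 - 66) = 74/(-171) = 74*(-1/171) = -74/171 ≈ -0.43275)
1/f = 1/(-74/171) = -171/74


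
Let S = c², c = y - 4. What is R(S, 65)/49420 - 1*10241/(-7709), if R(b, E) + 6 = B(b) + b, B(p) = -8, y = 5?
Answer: 506010003/380978780 ≈ 1.3282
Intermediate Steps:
c = 1 (c = 5 - 4 = 1)
S = 1 (S = 1² = 1)
R(b, E) = -14 + b (R(b, E) = -6 + (-8 + b) = -14 + b)
R(S, 65)/49420 - 1*10241/(-7709) = (-14 + 1)/49420 - 1*10241/(-7709) = -13*1/49420 - 10241*(-1/7709) = -13/49420 + 10241/7709 = 506010003/380978780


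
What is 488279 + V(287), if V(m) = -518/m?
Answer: 20019365/41 ≈ 4.8828e+5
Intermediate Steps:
488279 + V(287) = 488279 - 518/287 = 488279 - 518*1/287 = 488279 - 74/41 = 20019365/41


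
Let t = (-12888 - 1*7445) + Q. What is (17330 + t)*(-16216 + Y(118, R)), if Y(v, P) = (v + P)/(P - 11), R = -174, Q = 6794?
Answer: -11372636064/185 ≈ -6.1474e+7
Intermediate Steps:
t = -13539 (t = (-12888 - 1*7445) + 6794 = (-12888 - 7445) + 6794 = -20333 + 6794 = -13539)
Y(v, P) = (P + v)/(-11 + P)
(17330 + t)*(-16216 + Y(118, R)) = (17330 - 13539)*(-16216 + (-174 + 118)/(-11 - 174)) = 3791*(-16216 - 56/(-185)) = 3791*(-16216 - 1/185*(-56)) = 3791*(-16216 + 56/185) = 3791*(-2999904/185) = -11372636064/185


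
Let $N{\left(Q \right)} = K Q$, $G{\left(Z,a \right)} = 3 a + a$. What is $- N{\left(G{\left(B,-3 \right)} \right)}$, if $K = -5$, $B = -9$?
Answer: $-60$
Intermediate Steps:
$G{\left(Z,a \right)} = 4 a$
$N{\left(Q \right)} = - 5 Q$
$- N{\left(G{\left(B,-3 \right)} \right)} = - \left(-5\right) 4 \left(-3\right) = - \left(-5\right) \left(-12\right) = \left(-1\right) 60 = -60$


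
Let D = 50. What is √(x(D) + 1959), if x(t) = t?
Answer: 7*√41 ≈ 44.822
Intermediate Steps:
√(x(D) + 1959) = √(50 + 1959) = √2009 = 7*√41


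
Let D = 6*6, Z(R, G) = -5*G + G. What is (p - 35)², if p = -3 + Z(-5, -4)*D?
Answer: 289444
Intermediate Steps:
Z(R, G) = -4*G
D = 36
p = 573 (p = -3 - 4*(-4)*36 = -3 + 16*36 = -3 + 576 = 573)
(p - 35)² = (573 - 35)² = 538² = 289444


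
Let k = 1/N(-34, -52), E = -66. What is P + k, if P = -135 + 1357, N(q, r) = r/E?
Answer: 31805/26 ≈ 1223.3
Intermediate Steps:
N(q, r) = -r/66 (N(q, r) = r/(-66) = r*(-1/66) = -r/66)
P = 1222
k = 33/26 (k = 1/(-1/66*(-52)) = 1/(26/33) = 33/26 ≈ 1.2692)
P + k = 1222 + 33/26 = 31805/26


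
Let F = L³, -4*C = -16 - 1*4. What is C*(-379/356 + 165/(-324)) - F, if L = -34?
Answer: 94428602/2403 ≈ 39296.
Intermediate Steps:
C = 5 (C = -(-16 - 1*4)/4 = -(-16 - 4)/4 = -¼*(-20) = 5)
F = -39304 (F = (-34)³ = -39304)
C*(-379/356 + 165/(-324)) - F = 5*(-379/356 + 165/(-324)) - 1*(-39304) = 5*(-379*1/356 + 165*(-1/324)) + 39304 = 5*(-379/356 - 55/108) + 39304 = 5*(-3782/2403) + 39304 = -18910/2403 + 39304 = 94428602/2403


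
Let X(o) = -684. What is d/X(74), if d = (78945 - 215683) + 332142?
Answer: -48851/171 ≈ -285.68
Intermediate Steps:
d = 195404 (d = -136738 + 332142 = 195404)
d/X(74) = 195404/(-684) = 195404*(-1/684) = -48851/171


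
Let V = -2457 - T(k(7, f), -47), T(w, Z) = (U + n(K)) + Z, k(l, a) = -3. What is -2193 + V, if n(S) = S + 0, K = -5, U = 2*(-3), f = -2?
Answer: -4592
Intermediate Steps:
U = -6
n(S) = S
T(w, Z) = -11 + Z (T(w, Z) = (-6 - 5) + Z = -11 + Z)
V = -2399 (V = -2457 - (-11 - 47) = -2457 - 1*(-58) = -2457 + 58 = -2399)
-2193 + V = -2193 - 2399 = -4592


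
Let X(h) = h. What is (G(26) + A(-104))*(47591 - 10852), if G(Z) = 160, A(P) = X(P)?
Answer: 2057384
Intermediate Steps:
A(P) = P
(G(26) + A(-104))*(47591 - 10852) = (160 - 104)*(47591 - 10852) = 56*36739 = 2057384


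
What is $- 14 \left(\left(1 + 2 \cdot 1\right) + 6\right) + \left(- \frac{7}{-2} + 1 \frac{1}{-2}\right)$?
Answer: $-123$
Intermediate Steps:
$- 14 \left(\left(1 + 2 \cdot 1\right) + 6\right) + \left(- \frac{7}{-2} + 1 \frac{1}{-2}\right) = - 14 \left(\left(1 + 2\right) + 6\right) + \left(\left(-7\right) \left(- \frac{1}{2}\right) + 1 \left(- \frac{1}{2}\right)\right) = - 14 \left(3 + 6\right) + \left(\frac{7}{2} - \frac{1}{2}\right) = \left(-14\right) 9 + 3 = -126 + 3 = -123$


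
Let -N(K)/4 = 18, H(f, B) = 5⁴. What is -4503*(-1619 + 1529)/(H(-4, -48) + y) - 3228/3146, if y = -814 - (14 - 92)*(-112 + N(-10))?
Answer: -220319628/7624331 ≈ -28.897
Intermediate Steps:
H(f, B) = 625
N(K) = -72 (N(K) = -4*18 = -72)
y = -15166 (y = -814 - (14 - 92)*(-112 - 72) = -814 - (-78)*(-184) = -814 - 1*14352 = -814 - 14352 = -15166)
-4503*(-1619 + 1529)/(H(-4, -48) + y) - 3228/3146 = -4503*(-1619 + 1529)/(625 - 15166) - 3228/3146 = -4503/((-14541/(-90))) - 3228*1/3146 = -4503/((-14541*(-1/90))) - 1614/1573 = -4503/4847/30 - 1614/1573 = -4503*30/4847 - 1614/1573 = -135090/4847 - 1614/1573 = -220319628/7624331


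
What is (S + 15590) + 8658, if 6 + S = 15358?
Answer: 39600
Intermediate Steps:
S = 15352 (S = -6 + 15358 = 15352)
(S + 15590) + 8658 = (15352 + 15590) + 8658 = 30942 + 8658 = 39600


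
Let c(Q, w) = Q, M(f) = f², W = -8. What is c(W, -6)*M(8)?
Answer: -512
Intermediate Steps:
c(W, -6)*M(8) = -8*8² = -8*64 = -512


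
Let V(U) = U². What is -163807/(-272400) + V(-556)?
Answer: 84208810207/272400 ≈ 3.0914e+5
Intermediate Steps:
-163807/(-272400) + V(-556) = -163807/(-272400) + (-556)² = -163807*(-1/272400) + 309136 = 163807/272400 + 309136 = 84208810207/272400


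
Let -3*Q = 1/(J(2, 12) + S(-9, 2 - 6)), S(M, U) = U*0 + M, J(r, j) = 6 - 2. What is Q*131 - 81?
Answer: -1084/15 ≈ -72.267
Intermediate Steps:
J(r, j) = 4
S(M, U) = M (S(M, U) = 0 + M = M)
Q = 1/15 (Q = -1/(3*(4 - 9)) = -1/3/(-5) = -1/3*(-1/5) = 1/15 ≈ 0.066667)
Q*131 - 81 = (1/15)*131 - 81 = 131/15 - 81 = -1084/15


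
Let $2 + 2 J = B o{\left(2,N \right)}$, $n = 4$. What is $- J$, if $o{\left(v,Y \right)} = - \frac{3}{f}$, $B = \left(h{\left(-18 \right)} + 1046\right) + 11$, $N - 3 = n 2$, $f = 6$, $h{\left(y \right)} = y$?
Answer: $\frac{1043}{4} \approx 260.75$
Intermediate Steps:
$N = 11$ ($N = 3 + 4 \cdot 2 = 3 + 8 = 11$)
$B = 1039$ ($B = \left(-18 + 1046\right) + 11 = 1028 + 11 = 1039$)
$o{\left(v,Y \right)} = - \frac{1}{2}$ ($o{\left(v,Y \right)} = - \frac{3}{6} = \left(-3\right) \frac{1}{6} = - \frac{1}{2}$)
$J = - \frac{1043}{4}$ ($J = -1 + \frac{1039 \left(- \frac{1}{2}\right)}{2} = -1 + \frac{1}{2} \left(- \frac{1039}{2}\right) = -1 - \frac{1039}{4} = - \frac{1043}{4} \approx -260.75$)
$- J = \left(-1\right) \left(- \frac{1043}{4}\right) = \frac{1043}{4}$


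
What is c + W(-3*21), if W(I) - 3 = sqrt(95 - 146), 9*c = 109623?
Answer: 36550/3 + I*sqrt(51) ≈ 12183.0 + 7.1414*I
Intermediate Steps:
c = 36541/3 (c = (1/9)*109623 = 36541/3 ≈ 12180.)
W(I) = 3 + I*sqrt(51) (W(I) = 3 + sqrt(95 - 146) = 3 + sqrt(-51) = 3 + I*sqrt(51))
c + W(-3*21) = 36541/3 + (3 + I*sqrt(51)) = 36550/3 + I*sqrt(51)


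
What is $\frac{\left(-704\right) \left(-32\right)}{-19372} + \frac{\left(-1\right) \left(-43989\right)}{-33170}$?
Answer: $- \frac{12898457}{5182010} \approx -2.4891$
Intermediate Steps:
$\frac{\left(-704\right) \left(-32\right)}{-19372} + \frac{\left(-1\right) \left(-43989\right)}{-33170} = 22528 \left(- \frac{1}{19372}\right) + 43989 \left(- \frac{1}{33170}\right) = - \frac{5632}{4843} - \frac{1419}{1070} = - \frac{12898457}{5182010}$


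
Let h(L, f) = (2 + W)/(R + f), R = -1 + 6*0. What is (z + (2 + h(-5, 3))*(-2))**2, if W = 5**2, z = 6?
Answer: 625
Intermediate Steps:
R = -1 (R = -1 + 0 = -1)
W = 25
h(L, f) = 27/(-1 + f) (h(L, f) = (2 + 25)/(-1 + f) = 27/(-1 + f))
(z + (2 + h(-5, 3))*(-2))**2 = (6 + (2 + 27/(-1 + 3))*(-2))**2 = (6 + (2 + 27/2)*(-2))**2 = (6 + (31/2)*(-2))**2 = (6 - 31)**2 = (-25)**2 = 625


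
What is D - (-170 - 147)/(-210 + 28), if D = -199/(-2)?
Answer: 8896/91 ≈ 97.758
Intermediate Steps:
D = 199/2 (D = -199*(-1)/2 = -1*(-199/2) = 199/2 ≈ 99.500)
D - (-170 - 147)/(-210 + 28) = 199/2 - (-170 - 147)/(-210 + 28) = 199/2 - (-317)/(-182) = 199/2 - (-317)*(-1)/182 = 199/2 - 1*317/182 = 199/2 - 317/182 = 8896/91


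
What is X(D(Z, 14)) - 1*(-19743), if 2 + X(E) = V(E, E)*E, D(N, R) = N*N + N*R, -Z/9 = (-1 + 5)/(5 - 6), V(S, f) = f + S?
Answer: 6499741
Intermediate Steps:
V(S, f) = S + f
Z = 36 (Z = -9*(-1 + 5)/(5 - 6) = -36/(-1) = -36*(-1) = -9*(-4) = 36)
D(N, R) = N**2 + N*R
X(E) = -2 + 2*E**2 (X(E) = -2 + (E + E)*E = -2 + (2*E)*E = -2 + 2*E**2)
X(D(Z, 14)) - 1*(-19743) = (-2 + 2*(36*(36 + 14))**2) - 1*(-19743) = (-2 + 2*(36*50)**2) + 19743 = (-2 + 2*1800**2) + 19743 = (-2 + 2*3240000) + 19743 = (-2 + 6480000) + 19743 = 6479998 + 19743 = 6499741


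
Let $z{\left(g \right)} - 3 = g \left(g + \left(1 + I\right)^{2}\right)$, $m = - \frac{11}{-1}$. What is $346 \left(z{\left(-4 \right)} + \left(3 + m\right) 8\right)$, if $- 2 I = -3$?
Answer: $36676$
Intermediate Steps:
$I = \frac{3}{2}$ ($I = \left(- \frac{1}{2}\right) \left(-3\right) = \frac{3}{2} \approx 1.5$)
$m = 11$ ($m = \left(-11\right) \left(-1\right) = 11$)
$z{\left(g \right)} = 3 + g \left(\frac{25}{4} + g\right)$ ($z{\left(g \right)} = 3 + g \left(g + \left(1 + \frac{3}{2}\right)^{2}\right) = 3 + g \left(g + \left(\frac{5}{2}\right)^{2}\right) = 3 + g \left(g + \frac{25}{4}\right) = 3 + g \left(\frac{25}{4} + g\right)$)
$346 \left(z{\left(-4 \right)} + \left(3 + m\right) 8\right) = 346 \left(\left(3 + \left(-4\right)^{2} + \frac{25}{4} \left(-4\right)\right) + \left(3 + 11\right) 8\right) = 346 \left(\left(3 + 16 - 25\right) + 14 \cdot 8\right) = 346 \left(-6 + 112\right) = 346 \cdot 106 = 36676$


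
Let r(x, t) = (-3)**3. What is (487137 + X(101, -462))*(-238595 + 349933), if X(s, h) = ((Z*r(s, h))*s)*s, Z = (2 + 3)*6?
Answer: -865727880474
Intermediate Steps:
r(x, t) = -27
Z = 30 (Z = 5*6 = 30)
X(s, h) = -810*s**2 (X(s, h) = ((30*(-27))*s)*s = (-810*s)*s = -810*s**2)
(487137 + X(101, -462))*(-238595 + 349933) = (487137 - 810*101**2)*(-238595 + 349933) = (487137 - 810*10201)*111338 = (487137 - 8262810)*111338 = -7775673*111338 = -865727880474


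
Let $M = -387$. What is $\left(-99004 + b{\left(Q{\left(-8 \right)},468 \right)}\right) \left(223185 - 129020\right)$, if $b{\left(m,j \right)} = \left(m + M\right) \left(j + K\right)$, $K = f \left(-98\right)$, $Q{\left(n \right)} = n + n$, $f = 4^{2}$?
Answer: $32420632840$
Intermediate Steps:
$f = 16$
$Q{\left(n \right)} = 2 n$
$K = -1568$ ($K = 16 \left(-98\right) = -1568$)
$b{\left(m,j \right)} = \left(-1568 + j\right) \left(-387 + m\right)$ ($b{\left(m,j \right)} = \left(m - 387\right) \left(j - 1568\right) = \left(-387 + m\right) \left(-1568 + j\right) = \left(-1568 + j\right) \left(-387 + m\right)$)
$\left(-99004 + b{\left(Q{\left(-8 \right)},468 \right)}\right) \left(223185 - 129020\right) = \left(-99004 + \left(606816 - 1568 \cdot 2 \left(-8\right) - 181116 + 468 \cdot 2 \left(-8\right)\right)\right) \left(223185 - 129020\right) = \left(-99004 + \left(606816 - -25088 - 181116 + 468 \left(-16\right)\right)\right) 94165 = \left(-99004 + \left(606816 + 25088 - 181116 - 7488\right)\right) 94165 = \left(-99004 + 443300\right) 94165 = 344296 \cdot 94165 = 32420632840$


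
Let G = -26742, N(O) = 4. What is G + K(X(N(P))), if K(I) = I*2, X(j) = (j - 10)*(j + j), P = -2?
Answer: -26838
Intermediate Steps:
X(j) = 2*j*(-10 + j) (X(j) = (-10 + j)*(2*j) = 2*j*(-10 + j))
K(I) = 2*I
G + K(X(N(P))) = -26742 + 2*(2*4*(-10 + 4)) = -26742 + 2*(2*4*(-6)) = -26742 + 2*(-48) = -26742 - 96 = -26838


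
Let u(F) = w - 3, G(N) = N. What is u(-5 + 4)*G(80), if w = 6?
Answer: 240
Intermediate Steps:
u(F) = 3 (u(F) = 6 - 3 = 3)
u(-5 + 4)*G(80) = 3*80 = 240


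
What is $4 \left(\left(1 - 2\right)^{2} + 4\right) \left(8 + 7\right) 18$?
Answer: $5400$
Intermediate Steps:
$4 \left(\left(1 - 2\right)^{2} + 4\right) \left(8 + 7\right) 18 = 4 \left(\left(-1\right)^{2} + 4\right) 15 \cdot 18 = 4 \left(1 + 4\right) 15 \cdot 18 = 4 \cdot 5 \cdot 15 \cdot 18 = 4 \cdot 75 \cdot 18 = 300 \cdot 18 = 5400$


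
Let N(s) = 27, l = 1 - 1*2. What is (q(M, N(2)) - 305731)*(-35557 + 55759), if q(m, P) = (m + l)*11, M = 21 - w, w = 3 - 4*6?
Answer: -6167266560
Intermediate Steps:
l = -1 (l = 1 - 2 = -1)
w = -21 (w = 3 - 24 = -21)
M = 42 (M = 21 - 1*(-21) = 21 + 21 = 42)
q(m, P) = -11 + 11*m (q(m, P) = (m - 1)*11 = (-1 + m)*11 = -11 + 11*m)
(q(M, N(2)) - 305731)*(-35557 + 55759) = ((-11 + 11*42) - 305731)*(-35557 + 55759) = ((-11 + 462) - 305731)*20202 = (451 - 305731)*20202 = -305280*20202 = -6167266560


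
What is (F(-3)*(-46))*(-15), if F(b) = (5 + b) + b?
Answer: -690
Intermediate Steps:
F(b) = 5 + 2*b
(F(-3)*(-46))*(-15) = ((5 + 2*(-3))*(-46))*(-15) = ((5 - 6)*(-46))*(-15) = -1*(-46)*(-15) = 46*(-15) = -690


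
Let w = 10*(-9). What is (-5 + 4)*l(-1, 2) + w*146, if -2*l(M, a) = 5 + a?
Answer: -26273/2 ≈ -13137.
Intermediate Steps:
l(M, a) = -5/2 - a/2 (l(M, a) = -(5 + a)/2 = -5/2 - a/2)
w = -90
(-5 + 4)*l(-1, 2) + w*146 = (-5 + 4)*(-5/2 - ½*2) - 90*146 = -(-5/2 - 1) - 13140 = -1*(-7/2) - 13140 = 7/2 - 13140 = -26273/2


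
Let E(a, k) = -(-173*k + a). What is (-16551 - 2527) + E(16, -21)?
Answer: -22727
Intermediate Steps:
E(a, k) = -a + 173*k (E(a, k) = -(a - 173*k) = -a + 173*k)
(-16551 - 2527) + E(16, -21) = (-16551 - 2527) + (-1*16 + 173*(-21)) = -19078 + (-16 - 3633) = -19078 - 3649 = -22727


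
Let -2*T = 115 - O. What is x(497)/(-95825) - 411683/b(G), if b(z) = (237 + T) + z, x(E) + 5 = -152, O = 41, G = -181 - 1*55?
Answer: 39449529127/3449700 ≈ 11436.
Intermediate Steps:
G = -236 (G = -181 - 55 = -236)
x(E) = -157 (x(E) = -5 - 152 = -157)
T = -37 (T = -(115 - 1*41)/2 = -(115 - 41)/2 = -½*74 = -37)
b(z) = 200 + z (b(z) = (237 - 37) + z = 200 + z)
x(497)/(-95825) - 411683/b(G) = -157/(-95825) - 411683/(200 - 236) = -157*(-1/95825) - 411683/(-36) = 157/95825 - 411683*(-1/36) = 157/95825 + 411683/36 = 39449529127/3449700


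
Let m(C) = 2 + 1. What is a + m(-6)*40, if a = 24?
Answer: 144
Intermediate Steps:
m(C) = 3
a + m(-6)*40 = 24 + 3*40 = 24 + 120 = 144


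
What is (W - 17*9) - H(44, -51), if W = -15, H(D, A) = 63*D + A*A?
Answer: -5541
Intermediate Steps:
H(D, A) = A² + 63*D (H(D, A) = 63*D + A² = A² + 63*D)
(W - 17*9) - H(44, -51) = (-15 - 17*9) - ((-51)² + 63*44) = (-15 - 153) - (2601 + 2772) = -168 - 1*5373 = -168 - 5373 = -5541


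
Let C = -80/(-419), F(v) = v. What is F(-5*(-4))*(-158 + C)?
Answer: -1322440/419 ≈ -3156.2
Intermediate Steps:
C = 80/419 (C = -80*(-1/419) = 80/419 ≈ 0.19093)
F(-5*(-4))*(-158 + C) = (-5*(-4))*(-158 + 80/419) = 20*(-66122/419) = -1322440/419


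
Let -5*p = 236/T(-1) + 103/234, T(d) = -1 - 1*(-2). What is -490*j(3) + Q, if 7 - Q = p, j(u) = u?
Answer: -1656383/1170 ≈ -1415.7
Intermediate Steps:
T(d) = 1 (T(d) = -1 + 2 = 1)
p = -55327/1170 (p = -(236/1 + 103/234)/5 = -(236*1 + 103*(1/234))/5 = -(236 + 103/234)/5 = -1/5*55327/234 = -55327/1170 ≈ -47.288)
Q = 63517/1170 (Q = 7 - 1*(-55327/1170) = 7 + 55327/1170 = 63517/1170 ≈ 54.288)
-490*j(3) + Q = -490*3 + 63517/1170 = -1470 + 63517/1170 = -1656383/1170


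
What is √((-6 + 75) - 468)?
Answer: I*√399 ≈ 19.975*I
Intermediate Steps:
√((-6 + 75) - 468) = √(69 - 468) = √(-399) = I*√399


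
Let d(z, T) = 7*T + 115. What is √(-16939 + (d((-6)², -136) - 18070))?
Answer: I*√35846 ≈ 189.33*I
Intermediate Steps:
d(z, T) = 115 + 7*T
√(-16939 + (d((-6)², -136) - 18070)) = √(-16939 + ((115 + 7*(-136)) - 18070)) = √(-16939 + ((115 - 952) - 18070)) = √(-16939 + (-837 - 18070)) = √(-16939 - 18907) = √(-35846) = I*√35846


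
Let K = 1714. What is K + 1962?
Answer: 3676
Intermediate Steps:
K + 1962 = 1714 + 1962 = 3676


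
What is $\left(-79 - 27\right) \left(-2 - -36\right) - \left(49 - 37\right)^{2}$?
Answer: $-3748$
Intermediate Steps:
$\left(-79 - 27\right) \left(-2 - -36\right) - \left(49 - 37\right)^{2} = - 106 \left(-2 + 36\right) - 12^{2} = \left(-106\right) 34 - 144 = -3604 - 144 = -3748$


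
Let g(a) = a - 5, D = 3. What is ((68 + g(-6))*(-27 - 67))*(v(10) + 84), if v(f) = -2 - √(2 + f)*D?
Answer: -439356 + 32148*√3 ≈ -3.8367e+5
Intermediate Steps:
g(a) = -5 + a
v(f) = -2 - 3*√(2 + f) (v(f) = -2 - √(2 + f)*3 = -2 - 3*√(2 + f))
((68 + g(-6))*(-27 - 67))*(v(10) + 84) = ((68 + (-5 - 6))*(-27 - 67))*((-2 - 3*√(2 + 10)) + 84) = ((68 - 11)*(-94))*((-2 - 6*√3) + 84) = (57*(-94))*((-2 - 6*√3) + 84) = -5358*((-2 - 6*√3) + 84) = -5358*(82 - 6*√3) = -439356 + 32148*√3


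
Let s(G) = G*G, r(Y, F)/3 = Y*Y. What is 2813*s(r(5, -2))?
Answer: 15823125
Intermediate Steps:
r(Y, F) = 3*Y² (r(Y, F) = 3*(Y*Y) = 3*Y²)
s(G) = G²
2813*s(r(5, -2)) = 2813*(3*5²)² = 2813*(3*25)² = 2813*75² = 2813*5625 = 15823125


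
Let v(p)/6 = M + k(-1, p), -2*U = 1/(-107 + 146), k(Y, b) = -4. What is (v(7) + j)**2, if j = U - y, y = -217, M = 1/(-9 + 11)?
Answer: 233692369/6084 ≈ 38411.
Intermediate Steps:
M = 1/2 ≈ 0.50000
U = -1/78 (U = -1/(2*(-107 + 146)) = -1/2/39 = -1/2*1/39 = -1/78 ≈ -0.012821)
v(p) = -21 (v(p) = 6*(1/2 - 4) = 6*(-7/2) = -21)
j = 16925/78 (j = -1/78 - 1*(-217) = -1/78 + 217 = 16925/78 ≈ 216.99)
(v(7) + j)**2 = (-21 + 16925/78)**2 = (15287/78)**2 = 233692369/6084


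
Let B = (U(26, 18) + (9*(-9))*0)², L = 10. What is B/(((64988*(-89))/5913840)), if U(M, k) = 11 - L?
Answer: -1478460/1445983 ≈ -1.0225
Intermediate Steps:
U(M, k) = 1 (U(M, k) = 11 - 1*10 = 11 - 10 = 1)
B = 1 (B = (1 + (9*(-9))*0)² = (1 - 81*0)² = (1 + 0)² = 1² = 1)
B/(((64988*(-89))/5913840)) = 1/((64988*(-89))/5913840) = 1/(-5783932*1/5913840) = 1/(-1445983/1478460) = 1*(-1478460/1445983) = -1478460/1445983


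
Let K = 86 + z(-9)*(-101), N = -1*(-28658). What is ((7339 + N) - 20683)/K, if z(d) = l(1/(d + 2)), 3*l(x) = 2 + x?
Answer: 321594/493 ≈ 652.32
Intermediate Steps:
l(x) = ⅔ + x/3 (l(x) = (2 + x)/3 = ⅔ + x/3)
z(d) = ⅔ + 1/(3*(2 + d)) (z(d) = ⅔ + 1/(3*(d + 2)) = ⅔ + 1/(3*(2 + d)))
N = 28658
K = 493/21 (K = 86 + ((5 + 2*(-9))/(3*(2 - 9)))*(-101) = 86 + ((⅓)*(5 - 18)/(-7))*(-101) = 86 + ((⅓)*(-⅐)*(-13))*(-101) = 86 + (13/21)*(-101) = 86 - 1313/21 = 493/21 ≈ 23.476)
((7339 + N) - 20683)/K = ((7339 + 28658) - 20683)/(493/21) = (35997 - 20683)*(21/493) = 15314*(21/493) = 321594/493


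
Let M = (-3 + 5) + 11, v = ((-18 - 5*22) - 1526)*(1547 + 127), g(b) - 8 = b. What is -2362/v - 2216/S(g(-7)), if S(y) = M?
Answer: -3067810615/17997174 ≈ -170.46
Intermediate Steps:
g(b) = 8 + b
v = -2768796 (v = ((-18 - 110) - 1526)*1674 = (-128 - 1526)*1674 = -1654*1674 = -2768796)
M = 13 (M = 2 + 11 = 13)
S(y) = 13
-2362/v - 2216/S(g(-7)) = -2362/(-2768796) - 2216/13 = -2362*(-1/2768796) - 2216*1/13 = 1181/1384398 - 2216/13 = -3067810615/17997174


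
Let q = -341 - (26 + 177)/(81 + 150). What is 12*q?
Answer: -45128/11 ≈ -4102.5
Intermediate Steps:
q = -11282/33 (q = -341 - 203/231 = -341 - 1*29/33 = -341 - 29/33 = -11282/33 ≈ -341.88)
12*q = 12*(-11282/33) = -45128/11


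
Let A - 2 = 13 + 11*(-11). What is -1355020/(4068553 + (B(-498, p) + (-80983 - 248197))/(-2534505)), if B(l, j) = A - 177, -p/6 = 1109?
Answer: -286192080425/859314020894 ≈ -0.33305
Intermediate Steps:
p = -6654 (p = -6*1109 = -6654)
A = -106 (A = 2 + (13 + 11*(-11)) = 2 + (13 - 121) = 2 - 108 = -106)
B(l, j) = -283 (B(l, j) = -106 - 177 = -283)
-1355020/(4068553 + (B(-498, p) + (-80983 - 248197))/(-2534505)) = -1355020/(4068553 + (-283 + (-80983 - 248197))/(-2534505)) = -1355020/(4068553 + (-283 - 329180)*(-1/2534505)) = -1355020/(4068553 - 329463*(-1/2534505)) = -1355020/(4068553 + 109821/844835) = -1355020/3437256083576/844835 = -1355020*844835/3437256083576 = -286192080425/859314020894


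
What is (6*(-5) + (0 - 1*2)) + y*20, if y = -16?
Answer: -352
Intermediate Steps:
(6*(-5) + (0 - 1*2)) + y*20 = (6*(-5) + (0 - 1*2)) - 16*20 = (-30 + (0 - 2)) - 320 = (-30 - 2) - 320 = -32 - 320 = -352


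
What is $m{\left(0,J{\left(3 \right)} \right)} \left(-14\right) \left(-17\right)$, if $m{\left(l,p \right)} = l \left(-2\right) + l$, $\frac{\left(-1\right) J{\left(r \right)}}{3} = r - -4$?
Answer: $0$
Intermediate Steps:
$J{\left(r \right)} = -12 - 3 r$ ($J{\left(r \right)} = - 3 \left(r - -4\right) = - 3 \left(r + 4\right) = - 3 \left(4 + r\right) = -12 - 3 r$)
$m{\left(l,p \right)} = - l$ ($m{\left(l,p \right)} = - 2 l + l = - l$)
$m{\left(0,J{\left(3 \right)} \right)} \left(-14\right) \left(-17\right) = \left(-1\right) 0 \left(-14\right) \left(-17\right) = 0 \left(-14\right) \left(-17\right) = 0 \left(-17\right) = 0$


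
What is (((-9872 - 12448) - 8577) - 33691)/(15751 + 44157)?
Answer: -16147/14977 ≈ -1.0781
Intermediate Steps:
(((-9872 - 12448) - 8577) - 33691)/(15751 + 44157) = ((-22320 - 8577) - 33691)/59908 = (-30897 - 33691)*(1/59908) = -64588*1/59908 = -16147/14977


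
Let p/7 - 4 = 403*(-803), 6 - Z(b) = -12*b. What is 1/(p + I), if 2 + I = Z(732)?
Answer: -1/2256447 ≈ -4.4317e-7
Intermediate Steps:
Z(b) = 6 + 12*b (Z(b) = 6 - (-12)*b = 6 + 12*b)
I = 8788 (I = -2 + (6 + 12*732) = -2 + (6 + 8784) = -2 + 8790 = 8788)
p = -2265235 (p = 28 + 7*(403*(-803)) = 28 + 7*(-323609) = 28 - 2265263 = -2265235)
1/(p + I) = 1/(-2265235 + 8788) = 1/(-2256447) = -1/2256447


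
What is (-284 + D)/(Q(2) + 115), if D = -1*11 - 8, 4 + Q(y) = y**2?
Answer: -303/115 ≈ -2.6348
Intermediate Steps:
Q(y) = -4 + y**2
D = -19 (D = -11 - 8 = -19)
(-284 + D)/(Q(2) + 115) = (-284 - 19)/((-4 + 2**2) + 115) = -303/((-4 + 4) + 115) = -303/(0 + 115) = -303/115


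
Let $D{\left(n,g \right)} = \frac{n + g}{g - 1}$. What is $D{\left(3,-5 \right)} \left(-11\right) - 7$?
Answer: $- \frac{32}{3} \approx -10.667$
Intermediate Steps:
$D{\left(n,g \right)} = \frac{g + n}{-1 + g}$
$D{\left(3,-5 \right)} \left(-11\right) - 7 = \frac{-5 + 3}{-1 - 5} \left(-11\right) - 7 = \frac{1}{-6} \left(-2\right) \left(-11\right) - 7 = \left(- \frac{1}{6}\right) \left(-2\right) \left(-11\right) - 7 = \frac{1}{3} \left(-11\right) - 7 = - \frac{11}{3} - 7 = - \frac{32}{3}$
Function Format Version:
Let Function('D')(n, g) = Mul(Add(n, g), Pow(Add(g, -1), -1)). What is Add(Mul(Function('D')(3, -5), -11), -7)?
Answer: Rational(-32, 3) ≈ -10.667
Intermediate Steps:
Function('D')(n, g) = Mul(Pow(Add(-1, g), -1), Add(g, n)) (Function('D')(n, g) = Mul(Add(g, n), Pow(Add(-1, g), -1)) = Mul(Pow(Add(-1, g), -1), Add(g, n)))
Add(Mul(Function('D')(3, -5), -11), -7) = Add(Mul(Mul(Pow(Add(-1, -5), -1), Add(-5, 3)), -11), -7) = Add(Mul(Mul(Pow(-6, -1), -2), -11), -7) = Add(Mul(Mul(Rational(-1, 6), -2), -11), -7) = Add(Mul(Rational(1, 3), -11), -7) = Add(Rational(-11, 3), -7) = Rational(-32, 3)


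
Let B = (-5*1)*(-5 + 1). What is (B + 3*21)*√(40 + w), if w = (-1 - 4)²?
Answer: 83*√65 ≈ 669.17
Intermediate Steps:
B = 20 (B = -5*(-4) = 20)
w = 25 (w = (-5)² = 25)
(B + 3*21)*√(40 + w) = (20 + 3*21)*√(40 + 25) = (20 + 63)*√65 = 83*√65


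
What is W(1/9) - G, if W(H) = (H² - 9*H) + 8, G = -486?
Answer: 39934/81 ≈ 493.01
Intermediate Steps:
W(H) = 8 + H² - 9*H
W(1/9) - G = (8 + (1/9)² - 9/9) - 1*(-486) = (8 + (⅑)² - 9*⅑) + 486 = (8 + 1/81 - 1) + 486 = 568/81 + 486 = 39934/81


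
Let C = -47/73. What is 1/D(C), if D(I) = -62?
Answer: -1/62 ≈ -0.016129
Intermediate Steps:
C = -47/73 (C = -47*1/73 = -47/73 ≈ -0.64384)
1/D(C) = 1/(-62) = -1/62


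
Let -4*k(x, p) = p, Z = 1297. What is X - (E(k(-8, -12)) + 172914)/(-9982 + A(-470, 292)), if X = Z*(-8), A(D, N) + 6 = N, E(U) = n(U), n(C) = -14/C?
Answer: -37662295/3636 ≈ -10358.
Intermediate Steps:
k(x, p) = -p/4
E(U) = -14/U
A(D, N) = -6 + N
X = -10376 (X = 1297*(-8) = -10376)
X - (E(k(-8, -12)) + 172914)/(-9982 + A(-470, 292)) = -10376 - (-14/((-¼*(-12))) + 172914)/(-9982 + (-6 + 292)) = -10376 - (-14/3 + 172914)/(-9982 + 286) = -10376 - (-14*⅓ + 172914)/(-9696) = -10376 - (-14/3 + 172914)*(-1)/9696 = -10376 - 518728*(-1)/(3*9696) = -10376 - 1*(-64841/3636) = -10376 + 64841/3636 = -37662295/3636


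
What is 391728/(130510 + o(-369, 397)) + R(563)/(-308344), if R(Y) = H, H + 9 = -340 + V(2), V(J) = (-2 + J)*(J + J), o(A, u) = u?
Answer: 120832664975/40364388008 ≈ 2.9935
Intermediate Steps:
V(J) = 2*J*(-2 + J) (V(J) = (-2 + J)*(2*J) = 2*J*(-2 + J))
H = -349 (H = -9 + (-340 + 2*2*(-2 + 2)) = -9 + (-340 + 2*2*0) = -9 + (-340 + 0) = -9 - 340 = -349)
R(Y) = -349
391728/(130510 + o(-369, 397)) + R(563)/(-308344) = 391728/(130510 + 397) - 349/(-308344) = 391728/130907 - 349*(-1/308344) = 391728*(1/130907) + 349/308344 = 391728/130907 + 349/308344 = 120832664975/40364388008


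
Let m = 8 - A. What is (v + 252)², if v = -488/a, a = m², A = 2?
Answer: 4605316/81 ≈ 56856.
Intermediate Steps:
m = 6 (m = 8 - 1*2 = 8 - 2 = 6)
a = 36 (a = 6² = 36)
v = -122/9 (v = -488/36 = -488*1/36 = -122/9 ≈ -13.556)
(v + 252)² = (-122/9 + 252)² = (2146/9)² = 4605316/81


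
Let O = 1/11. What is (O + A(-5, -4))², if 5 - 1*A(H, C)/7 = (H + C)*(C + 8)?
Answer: 9972964/121 ≈ 82421.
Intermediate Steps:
O = 1/11 ≈ 0.090909
A(H, C) = 35 - 7*(8 + C)*(C + H) (A(H, C) = 35 - 7*(H + C)*(C + 8) = 35 - 7*(C + H)*(8 + C) = 35 - 7*(8 + C)*(C + H))
(O + A(-5, -4))² = (1/11 + (35 - 56*(-4) - 56*(-5) - 7*(-4)² - 7*(-4)*(-5)))² = (1/11 + (35 + 224 + 280 - 7*16 - 140))² = (1/11 + (35 + 224 + 280 - 112 - 140))² = (1/11 + 287)² = (3158/11)² = 9972964/121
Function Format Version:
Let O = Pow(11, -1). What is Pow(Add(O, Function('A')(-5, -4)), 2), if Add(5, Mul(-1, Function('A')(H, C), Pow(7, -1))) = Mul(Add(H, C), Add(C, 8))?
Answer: Rational(9972964, 121) ≈ 82421.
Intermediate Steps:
O = Rational(1, 11) ≈ 0.090909
Function('A')(H, C) = Add(35, Mul(-7, Add(8, C), Add(C, H))) (Function('A')(H, C) = Add(35, Mul(-7, Mul(Add(H, C), Add(C, 8)))) = Add(35, Mul(-7, Mul(Add(C, H), Add(8, C)))) = Add(35, Mul(-7, Mul(Add(8, C), Add(C, H)))) = Add(35, Mul(-7, Add(8, C), Add(C, H))))
Pow(Add(O, Function('A')(-5, -4)), 2) = Pow(Add(Rational(1, 11), Add(35, Mul(-56, -4), Mul(-56, -5), Mul(-7, Pow(-4, 2)), Mul(-7, -4, -5))), 2) = Pow(Add(Rational(1, 11), Add(35, 224, 280, Mul(-7, 16), -140)), 2) = Pow(Add(Rational(1, 11), Add(35, 224, 280, -112, -140)), 2) = Pow(Add(Rational(1, 11), 287), 2) = Pow(Rational(3158, 11), 2) = Rational(9972964, 121)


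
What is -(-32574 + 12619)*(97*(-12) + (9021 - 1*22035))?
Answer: -282921990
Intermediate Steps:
-(-32574 + 12619)*(97*(-12) + (9021 - 1*22035)) = -(-19955)*(-1164 + (9021 - 22035)) = -(-19955)*(-1164 - 13014) = -(-19955)*(-14178) = -1*282921990 = -282921990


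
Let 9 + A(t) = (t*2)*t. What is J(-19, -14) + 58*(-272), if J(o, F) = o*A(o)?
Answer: -29323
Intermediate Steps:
A(t) = -9 + 2*t**2 (A(t) = -9 + (t*2)*t = -9 + (2*t)*t = -9 + 2*t**2)
J(o, F) = o*(-9 + 2*o**2)
J(-19, -14) + 58*(-272) = -19*(-9 + 2*(-19)**2) + 58*(-272) = -19*(-9 + 2*361) - 15776 = -19*(-9 + 722) - 15776 = -19*713 - 15776 = -13547 - 15776 = -29323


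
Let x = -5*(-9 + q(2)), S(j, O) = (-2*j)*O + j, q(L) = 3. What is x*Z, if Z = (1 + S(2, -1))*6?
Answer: 1260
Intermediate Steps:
S(j, O) = j - 2*O*j (S(j, O) = -2*O*j + j = j - 2*O*j)
Z = 42 (Z = (1 + 2*(1 - 2*(-1)))*6 = (1 + 2*(1 + 2))*6 = (1 + 2*3)*6 = (1 + 6)*6 = 7*6 = 42)
x = 30 (x = -5*(-9 + 3) = -5*(-6) = 30)
x*Z = 30*42 = 1260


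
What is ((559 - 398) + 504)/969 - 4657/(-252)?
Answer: 82109/4284 ≈ 19.166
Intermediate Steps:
((559 - 398) + 504)/969 - 4657/(-252) = (161 + 504)*(1/969) - 4657*(-1/252) = 665*(1/969) + 4657/252 = 35/51 + 4657/252 = 82109/4284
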